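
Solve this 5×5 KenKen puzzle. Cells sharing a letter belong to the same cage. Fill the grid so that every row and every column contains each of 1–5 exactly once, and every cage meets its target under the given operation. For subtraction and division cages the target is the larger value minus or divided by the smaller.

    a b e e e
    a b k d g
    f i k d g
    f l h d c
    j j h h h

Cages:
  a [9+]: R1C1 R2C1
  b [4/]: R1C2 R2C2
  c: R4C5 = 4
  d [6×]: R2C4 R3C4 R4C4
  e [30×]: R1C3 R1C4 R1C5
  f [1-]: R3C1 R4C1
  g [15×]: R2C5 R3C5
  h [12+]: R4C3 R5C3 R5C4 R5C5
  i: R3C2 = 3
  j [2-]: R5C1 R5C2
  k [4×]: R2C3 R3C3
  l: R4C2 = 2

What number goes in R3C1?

2

Cage i is a single given cell, leaving R3C2 = 3.
3 is placed in row 3, leaving R3C5 = 5.
Cage l is given; hence R4C2 = 2.
C is a freebie, leaving R4C5 = 4.
Column 5 already has 5, so R2C5 = 3.
Column 5 already has 3, so R1C5 = 2.
The 3 cells of cage d must have product 6, so R4C4 = 3.
Column 5 already has 2, so R5C5 = 1.
Cage e needs product 30, so R1C3 = 3.
Column 4 already has 3, leaving R1C4 = 5.
Cage h has sum 12, so R4C3 = 5.
Row 1 already has 5, leaving R1C1 = 4.
Row 1 already has 4, so R1C2 = 1.
Cage a's pair has sum 9; hence R2C1 = 5.
1 is placed in column 2, so R2C2 = 4.
Row 2 now contains 4; hence R2C3 = 1.
1 is placed in row 2, so R2C4 = 2.
Cage f needs two cells with difference 1, so R3C1 = 2.
Column 3 already has 1, leaving R3C3 = 4.
2 is placed in column 4; hence R3C4 = 1.
Row 4 already has 5, so R4C1 = 1.
Column 1 already has 2, so R5C1 = 3.
Column 2 already has 4, so R5C2 = 5.
Column 3 now contains 4, leaving R5C3 = 2.
2 is placed in column 4, which forces R5C4 = 4.
Completed grid: 4 1 3 5 2 / 5 4 1 2 3 / 2 3 4 1 5 / 1 2 5 3 4 / 3 5 2 4 1.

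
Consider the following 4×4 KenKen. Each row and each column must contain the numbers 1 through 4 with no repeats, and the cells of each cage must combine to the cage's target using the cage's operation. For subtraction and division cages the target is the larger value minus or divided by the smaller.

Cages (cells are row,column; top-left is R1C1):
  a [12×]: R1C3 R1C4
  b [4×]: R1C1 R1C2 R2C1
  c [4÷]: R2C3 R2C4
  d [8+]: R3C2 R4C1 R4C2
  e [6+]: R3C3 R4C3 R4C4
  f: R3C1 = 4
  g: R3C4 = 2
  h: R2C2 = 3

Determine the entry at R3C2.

Cage h is given, so R2C2 = 3.
Cage f is given, so R3C1 = 4.
G is a freebie, leaving R3C4 = 2.
4 is placed in column 1; hence R1C1 = 1.
Cage b has product 4, leaving R1C2 = 2.
Cage b has product 4, leaving R2C1 = 2.
2 is placed in row 3, which forces R3C2 = 1.
1 is placed in row 3, which forces R3C3 = 3.
The 3 cells of cage d must have sum 8, leaving R4C1 = 3.
Cage d has sum 8; hence R4C2 = 4.
Row 4 now contains 4, which forces R4C3 = 2.
Row 4 already has 3; hence R4C4 = 1.
Column 3 now contains 3, which forces R1C3 = 4.
Cage a needs two cells with product 12; hence R1C4 = 3.
Cage c's pair has quotient 4; hence R2C3 = 1.
Column 4 already has 1, so R2C4 = 4.
The full grid is 1 2 4 3 / 2 3 1 4 / 4 1 3 2 / 3 4 2 1.

1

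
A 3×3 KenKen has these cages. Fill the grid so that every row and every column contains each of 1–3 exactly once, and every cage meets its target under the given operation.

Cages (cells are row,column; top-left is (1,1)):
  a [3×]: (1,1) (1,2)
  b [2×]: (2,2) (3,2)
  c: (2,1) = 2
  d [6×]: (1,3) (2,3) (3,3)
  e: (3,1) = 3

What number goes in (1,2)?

Cage c is given, which forces (2,1) = 2.
2 is placed in row 2, which forces (2,2) = 1.
1 is placed in row 2, leaving (2,3) = 3.
Cage e is given, leaving (3,1) = 3.
Column 2 now contains 1, which forces (3,2) = 2.
2 is placed in row 3; hence (3,3) = 1.
Column 1 now contains 3; hence (1,1) = 1.
Column 2 now contains 1, which forces (1,2) = 3.
Column 3 now contains 1, leaving (1,3) = 2.
The full grid is 1 3 2 / 2 1 3 / 3 2 1.

3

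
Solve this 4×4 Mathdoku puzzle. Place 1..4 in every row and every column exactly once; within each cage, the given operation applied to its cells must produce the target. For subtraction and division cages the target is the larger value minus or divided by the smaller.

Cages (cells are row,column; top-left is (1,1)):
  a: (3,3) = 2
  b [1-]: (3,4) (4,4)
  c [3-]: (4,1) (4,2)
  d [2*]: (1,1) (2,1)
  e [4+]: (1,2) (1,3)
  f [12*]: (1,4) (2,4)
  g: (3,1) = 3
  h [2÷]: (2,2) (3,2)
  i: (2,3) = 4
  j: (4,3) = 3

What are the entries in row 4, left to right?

I is a freebie, so (2,3) = 4.
4 is placed in row 2, which forces (2,4) = 3.
Cage g is a single given cell, leaving (3,1) = 3.
A is a freebie, leaving (3,3) = 2.
Cage j is a single given cell, so (4,3) = 3.
Cage e's pair has sum 4; hence (1,2) = 3.
3 is placed in column 3, so (1,3) = 1.
3 is placed in column 4; hence (1,4) = 4.
The two cells of cage h must have quotient 2, so (2,2) = 2.
Cage b needs two cells with difference 1; hence (3,4) = 1.
Cage b needs two cells with difference 1, so (4,4) = 2.
1 is placed in row 1, so (1,1) = 2.
Row 2 already has 2; hence (2,1) = 1.
1 is placed in row 3, so (3,2) = 4.
Column 1 already has 1, leaving (4,1) = 4.
Column 2 already has 4, so (4,2) = 1.
Filled in: 2 3 1 4 / 1 2 4 3 / 3 4 2 1 / 4 1 3 2.

4 1 3 2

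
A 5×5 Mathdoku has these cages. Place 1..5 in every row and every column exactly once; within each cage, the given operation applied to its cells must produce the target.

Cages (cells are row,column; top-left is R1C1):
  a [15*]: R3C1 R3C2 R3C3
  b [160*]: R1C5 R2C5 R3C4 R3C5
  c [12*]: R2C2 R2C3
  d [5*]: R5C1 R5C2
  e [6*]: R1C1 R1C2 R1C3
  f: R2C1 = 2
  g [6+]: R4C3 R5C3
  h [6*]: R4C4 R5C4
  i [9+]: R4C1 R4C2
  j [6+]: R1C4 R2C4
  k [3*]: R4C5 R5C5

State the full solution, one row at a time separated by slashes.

F is a freebie, which forces R2C1 = 2.
Cage b has product 160, so R3C4 = 4.
In row 1, 4 can only go at R1C5, so R1C5 = 4.
4 is placed in column 5, which forces R2C5 = 5.
The 4 cells of cage b must have product 160, leaving R3C5 = 2.
The two cells of cage j must have sum 6, which forces R1C4 = 5.
Row 2 already has 5, so R2C4 = 1.
Row 5 needs a 4, and only R5C3 is open for it.
Cage c needs two cells with product 12; hence R2C2 = 4.
Column 3 already has 4; hence R2C3 = 3.
4 is placed in column 2, leaving R4C2 = 5.
The two cells of cage g must have sum 6; hence R4C3 = 2.
Row 4 now contains 2, leaving R4C4 = 3.
Row 4 already has 3, which forces R4C5 = 1.
Column 2 already has 5, leaving R5C2 = 1.
3 is placed in column 4, which forces R5C4 = 2.
1 is placed in column 5; hence R5C5 = 3.
The 3 cells of cage e must have product 6; hence R1C1 = 3.
The 3 cells of cage e must have product 6; hence R1C2 = 2.
2 is placed in column 3; hence R1C3 = 1.
1 is placed in column 2, so R3C2 = 3.
Column 3 already has 1; hence R3C3 = 5.
5 is placed in row 4, which forces R4C1 = 4.
Row 5 now contains 1, leaving R5C1 = 5.
5 is placed in row 3; hence R3C1 = 1.

3 2 1 5 4 / 2 4 3 1 5 / 1 3 5 4 2 / 4 5 2 3 1 / 5 1 4 2 3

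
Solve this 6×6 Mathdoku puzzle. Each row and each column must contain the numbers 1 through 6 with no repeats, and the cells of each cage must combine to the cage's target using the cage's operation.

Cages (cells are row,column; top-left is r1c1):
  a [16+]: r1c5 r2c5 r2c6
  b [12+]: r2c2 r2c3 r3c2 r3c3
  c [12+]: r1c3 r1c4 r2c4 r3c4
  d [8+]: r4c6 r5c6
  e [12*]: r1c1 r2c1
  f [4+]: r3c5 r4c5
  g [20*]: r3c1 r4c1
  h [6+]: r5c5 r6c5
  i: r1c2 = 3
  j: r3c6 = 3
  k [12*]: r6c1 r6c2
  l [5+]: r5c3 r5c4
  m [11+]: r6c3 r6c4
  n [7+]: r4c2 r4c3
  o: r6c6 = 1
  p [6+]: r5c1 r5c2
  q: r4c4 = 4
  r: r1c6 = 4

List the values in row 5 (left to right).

1 5 3 2 4 6

Cage i is given, leaving r1c2 = 3.
Cage r is a single given cell, which forces r1c6 = 4.
Cage j is a single given cell, so r3c6 = 3.
Cage q is a single given cell; hence r4c4 = 4.
Cage o is a single given cell, which forces r6c6 = 1.
Cage c has sum 12, leaving r2c4 = 3.
Cage g's pair has product 20, so r3c1 = 4.
3 is placed in row 3, so r3c5 = 1.
Row 4 already has 4, so r4c1 = 5.
Cage f needs two cells with sum 4, which forces r4c5 = 3.
In row 2, 2 can only go at r2c1, so r2c1 = 2.
Column 1 now contains 2, which forces r1c1 = 6.
Row 1 now contains 6, which forces r1c5 = 5.
Column 1 now contains 2; hence r5c1 = 1.
Cage p needs two cells with sum 6, leaving r5c2 = 5.
Row 5 now contains 1, leaving r5c4 = 2.
Row 5 already has 2, which forces r5c5 = 4.
Row 5 already has 2, leaving r5c6 = 6.
6 is placed in column 1, leaving r6c1 = 3.
4 is placed in column 5, so r6c5 = 2.
The 4 cells of cage c must have sum 12; hence r1c3 = 2.
Column 4 now contains 2; hence r1c4 = 1.
4 is placed in column 5, which forces r2c5 = 6.
Column 6 now contains 6; hence r2c6 = 5.
Column 2 now contains 5, so r3c2 = 2.
Cage b has sum 12; hence r3c3 = 5.
Column 4 now contains 2, so r3c4 = 6.
Column 6 now contains 6, so r4c6 = 2.
Row 5 now contains 4, which forces r5c3 = 3.
2 is placed in row 6; hence r6c2 = 4.
5 is placed in column 3, so r6c3 = 6.
Column 4 now contains 6; hence r6c4 = 5.
Column 2 now contains 4, leaving r2c2 = 1.
The 4 cells of cage b must have sum 12, which forces r2c3 = 4.
Cage n's pair has sum 7; hence r4c2 = 6.
Column 3 now contains 6, which forces r4c3 = 1.
Filled in: 6 3 2 1 5 4 / 2 1 4 3 6 5 / 4 2 5 6 1 3 / 5 6 1 4 3 2 / 1 5 3 2 4 6 / 3 4 6 5 2 1.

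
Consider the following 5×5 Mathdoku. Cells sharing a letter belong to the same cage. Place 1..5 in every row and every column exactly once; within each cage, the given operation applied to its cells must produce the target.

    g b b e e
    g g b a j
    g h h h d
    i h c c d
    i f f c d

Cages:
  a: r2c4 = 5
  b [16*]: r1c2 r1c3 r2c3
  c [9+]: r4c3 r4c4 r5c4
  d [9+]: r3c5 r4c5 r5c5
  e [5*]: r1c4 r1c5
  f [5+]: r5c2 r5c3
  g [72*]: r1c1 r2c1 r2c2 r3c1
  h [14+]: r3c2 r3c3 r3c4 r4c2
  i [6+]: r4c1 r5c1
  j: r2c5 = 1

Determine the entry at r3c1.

2

Cage g has product 72, leaving r2c2 = 3.
Cage a is a single given cell, which forces r2c4 = 5.
Cage j is given, so r2c5 = 1.
5 is placed in column 4, leaving r1c4 = 1.
1 is placed in column 5, leaving r1c5 = 5.
Cage b has product 16, which forces r1c2 = 2.
1 is placed in row 1, which forces r1c3 = 4.
Cage b has product 16, so r2c3 = 2.
Column 3 already has 2, leaving r4c3 = 3.
Column 3 now contains 3; hence r5c3 = 1.
Row 1 now contains 4; hence r1c1 = 3.
Row 2 now contains 2, so r2c1 = 4.
Cage g has product 72, which forces r3c1 = 2.
Cage h has sum 14, which forces r3c2 = 1.
Column 3 now contains 1, which forces r3c3 = 5.
Column 1 already has 2, so r4c1 = 1.
Column 1 already has 2, so r5c1 = 5.
1 is placed in row 5, leaving r5c2 = 4.
4 is placed in row 5, so r5c4 = 2.
Row 5 already has 2; hence r5c5 = 3.
The 4 cells of cage h must have sum 14, so r3c4 = 3.
Column 5 already has 3; hence r3c5 = 4.
Column 2 now contains 4, so r4c2 = 5.
2 is placed in column 4, leaving r4c4 = 4.
Cage d has sum 9; hence r4c5 = 2.
Filled in: 3 2 4 1 5 / 4 3 2 5 1 / 2 1 5 3 4 / 1 5 3 4 2 / 5 4 1 2 3.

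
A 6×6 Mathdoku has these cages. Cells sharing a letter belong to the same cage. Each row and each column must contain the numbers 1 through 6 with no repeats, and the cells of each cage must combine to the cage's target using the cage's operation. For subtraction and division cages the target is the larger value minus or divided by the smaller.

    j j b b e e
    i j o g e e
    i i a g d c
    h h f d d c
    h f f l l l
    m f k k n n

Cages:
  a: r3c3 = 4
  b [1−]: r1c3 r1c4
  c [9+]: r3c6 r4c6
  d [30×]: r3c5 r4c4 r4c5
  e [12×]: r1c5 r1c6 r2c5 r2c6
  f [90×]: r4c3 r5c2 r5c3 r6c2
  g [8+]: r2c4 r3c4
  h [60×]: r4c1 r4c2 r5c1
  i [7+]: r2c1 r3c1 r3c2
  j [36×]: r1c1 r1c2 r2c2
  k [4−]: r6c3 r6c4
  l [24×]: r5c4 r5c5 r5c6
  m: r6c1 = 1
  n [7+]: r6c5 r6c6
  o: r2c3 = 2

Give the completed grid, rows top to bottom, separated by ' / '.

3 4 5 6 2 1 / 4 3 2 5 1 6 / 2 1 4 3 6 5 / 6 2 3 1 5 4 / 5 6 1 4 3 2 / 1 5 6 2 4 3

Cage o is a single given cell, leaving r2c3 = 2.
Cage a is given, leaving r3c3 = 4.
M is a freebie, which forces r6c1 = 1.
Cage i has sum 7, leaving r2c1 = 4.
Cage i needs sum 7; hence r3c1 = 2.
The 3 cells of cage i must have sum 7, leaving r3c2 = 1.
The two cells of cage k must have difference 4, leaving r6c3 = 6.
The two cells of cage k must have difference 4, so r6c4 = 2.
The only place for 5 in row 1 is r1c3.
The 4 cells of cage f must have product 90; hence r5c2 = 6.
Cage f has product 90; hence r6c2 = 5.
Column 2 now contains 6, which forces r2c2 = 3.
3 is placed in row 2, which forces r2c4 = 5.
5 is placed in column 4, which forces r3c4 = 3.
Column 4 already has 3; hence r5c4 = 4.
4 is placed in column 4, so r1c4 = 6.
6 is placed in column 4, which forces r4c4 = 1.
6 is placed in row 1; hence r1c1 = 3.
The 3 cells of cage j must have product 36, which forces r1c2 = 4.
4 is placed in column 2, leaving r4c2 = 2.
Row 4 now contains 1, so r4c3 = 3.
Row 4 now contains 3; hence r4c6 = 4.
Column 1 now contains 3, which forces r5c1 = 5.
The 4 cells of cage f must have product 90, which forces r5c3 = 1.
Column 6 already has 4, so r6c6 = 3.
Cage c needs two cells with sum 9, leaving r3c6 = 5.
5 is placed in column 1, so r4c1 = 6.
Row 4 now contains 6, leaving r4c5 = 5.
Cage l has product 24, which forces r5c5 = 3.
Column 6 already has 3, so r5c6 = 2.
Row 6 now contains 3, so r6c5 = 4.
Cage e needs product 12; hence r1c5 = 2.
Column 6 now contains 2, leaving r1c6 = 1.
Cage e has product 12, leaving r2c5 = 1.
The 4 cells of cage e must have product 12, leaving r2c6 = 6.
Row 3 already has 5, which forces r3c5 = 6.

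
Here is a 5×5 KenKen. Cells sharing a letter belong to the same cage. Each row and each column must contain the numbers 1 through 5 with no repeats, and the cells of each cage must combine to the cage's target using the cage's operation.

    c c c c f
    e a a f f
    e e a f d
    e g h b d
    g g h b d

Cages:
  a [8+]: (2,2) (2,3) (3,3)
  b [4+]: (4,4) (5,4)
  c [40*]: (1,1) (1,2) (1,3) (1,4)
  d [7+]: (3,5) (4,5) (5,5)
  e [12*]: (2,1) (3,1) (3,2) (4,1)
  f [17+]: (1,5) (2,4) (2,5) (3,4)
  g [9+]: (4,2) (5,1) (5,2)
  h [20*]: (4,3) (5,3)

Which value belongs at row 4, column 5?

4

The only place for 3 in row 1 is (1,5).
Cage f needs sum 17, leaving (2,4) = 4.
Cage f has sum 17, so (2,5) = 5.
Cage f needs sum 17, leaving (3,4) = 5.
Column 4 needs a 2, and only (1,4) is open for it.
In column 3, 2 can only go at (2,3), so (2,3) = 2.
Cage a needs sum 8, which forces (2,2) = 3.
Cage a needs sum 8; hence (3,3) = 3.
Row 2 now contains 3, leaving (2,1) = 1.
The 4 cells of cage e must have product 12, which forces (3,1) = 4.
The 4 cells of cage e must have product 12, leaving (3,2) = 1.
Row 3 now contains 1; hence (3,5) = 2.
Cage e needs product 12, leaving (4,1) = 3.
Row 4 now contains 3; hence (4,4) = 1.
1 is placed in row 4; hence (4,5) = 4.
Column 1 already has 3, leaving (5,1) = 2.
1 is placed in column 4, which forces (5,4) = 3.
Column 5 already has 4; hence (5,5) = 1.
Column 1 now contains 4, which forces (1,1) = 5.
Cage c needs product 40, leaving (1,2) = 4.
Cage c has product 40, leaving (1,3) = 1.
The 3 cells of cage g must have sum 9, leaving (4,2) = 2.
4 is placed in row 4, leaving (4,3) = 5.
The 3 cells of cage g must have sum 9, so (5,2) = 5.
Cage h's pair has product 20; hence (5,3) = 4.
Completed grid: 5 4 1 2 3 / 1 3 2 4 5 / 4 1 3 5 2 / 3 2 5 1 4 / 2 5 4 3 1.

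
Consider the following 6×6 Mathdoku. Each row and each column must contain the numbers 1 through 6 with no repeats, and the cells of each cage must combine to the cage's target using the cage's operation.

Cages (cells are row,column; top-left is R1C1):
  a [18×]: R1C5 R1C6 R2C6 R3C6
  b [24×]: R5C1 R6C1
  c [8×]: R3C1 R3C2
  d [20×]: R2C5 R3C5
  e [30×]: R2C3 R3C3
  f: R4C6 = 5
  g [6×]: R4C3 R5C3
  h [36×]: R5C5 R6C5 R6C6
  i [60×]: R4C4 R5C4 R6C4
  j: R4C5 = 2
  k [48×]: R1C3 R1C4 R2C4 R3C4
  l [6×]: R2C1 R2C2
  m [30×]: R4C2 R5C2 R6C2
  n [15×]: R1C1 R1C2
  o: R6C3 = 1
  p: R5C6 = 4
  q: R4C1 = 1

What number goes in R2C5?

4

Cage q is given; hence R4C1 = 1.
J is a freebie, so R4C5 = 2.
Cage f is given, leaving R4C6 = 5.
Cage p is given, so R5C6 = 4.
Cage o is a single given cell, so R6C3 = 1.
Cage g needs two cells with product 6, so R4C3 = 3.
Row 5 now contains 4, which forces R5C1 = 6.
Cage g needs two cells with product 6, which forces R5C3 = 2.
6 is placed in row 5, which forces R5C5 = 3.
The two cells of cage b must have product 24; hence R6C1 = 4.
Row 6 now contains 4, leaving R6C5 = 6.
Column 5 already has 3, so R1C5 = 1.
Column 1 already has 4, which forces R3C1 = 2.
The two cells of cage c must have product 8, which forces R3C2 = 4.
4 is placed in row 3, which forces R3C5 = 5.
Row 4 already has 3, leaving R4C2 = 6.
6 is placed in row 4, which forces R4C4 = 4.
The 3 cells of cage m must have product 30, so R5C2 = 1.
3 is placed in row 5, so R5C4 = 5.
Cage m needs product 30, which forces R6C2 = 5.
Cage h has product 36, so R6C6 = 2.
The two cells of cage n must have product 15, so R1C1 = 5.
Column 2 already has 5, which forces R1C2 = 3.
Cage k needs product 48, so R1C3 = 4.
3 is placed in row 1, so R1C6 = 6.
Column 1 already has 2, leaving R2C1 = 3.
The two cells of cage l must have product 6, which forces R2C2 = 2.
Cage e's pair has product 30, leaving R2C3 = 5.
Column 5 now contains 5, leaving R2C5 = 4.
Row 2 already has 3, which forces R2C6 = 1.
5 is placed in row 3; hence R3C3 = 6.
Row 3 now contains 6, so R3C4 = 1.
Column 6 now contains 1, so R3C6 = 3.
Row 6 now contains 2, leaving R6C4 = 3.
Row 1 now contains 6, which forces R1C4 = 2.
Row 2 now contains 1, so R2C4 = 6.
The full grid is 5 3 4 2 1 6 / 3 2 5 6 4 1 / 2 4 6 1 5 3 / 1 6 3 4 2 5 / 6 1 2 5 3 4 / 4 5 1 3 6 2.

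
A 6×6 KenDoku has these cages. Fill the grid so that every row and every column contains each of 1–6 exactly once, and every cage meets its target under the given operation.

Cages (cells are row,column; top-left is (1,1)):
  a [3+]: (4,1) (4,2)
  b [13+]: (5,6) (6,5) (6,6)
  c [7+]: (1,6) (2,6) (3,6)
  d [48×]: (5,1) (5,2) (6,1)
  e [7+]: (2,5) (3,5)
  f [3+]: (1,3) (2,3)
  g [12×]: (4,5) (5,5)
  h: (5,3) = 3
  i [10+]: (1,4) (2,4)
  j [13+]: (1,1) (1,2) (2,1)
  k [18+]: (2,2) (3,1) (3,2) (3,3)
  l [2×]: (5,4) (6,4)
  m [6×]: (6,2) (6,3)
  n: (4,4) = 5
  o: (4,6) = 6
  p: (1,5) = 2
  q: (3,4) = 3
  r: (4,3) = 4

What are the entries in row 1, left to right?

3 5 1 6 2 4

Cage p is given, which forces (1,5) = 2.
Cage q is a single given cell, so (3,4) = 3.
Cage r is a single given cell, which forces (4,3) = 4.
Cage n is given, so (4,4) = 5.
Cage o is given; hence (4,6) = 6.
Cage h is a single given cell, which forces (5,3) = 3.
Row 1 already has 2, leaving (1,3) = 1.
Row 1 now contains 1, so (1,6) = 4.
The two cells of cage f must have sum 3, which forces (2,3) = 2.
2 is placed in row 2, so (2,6) = 1.
Column 6 now contains 1; hence (3,6) = 2.
Row 4 now contains 6, leaving (4,5) = 3.
Cage g needs two cells with product 12, which forces (5,5) = 4.
Column 6 already has 2, which forces (5,6) = 5.
2 is placed in column 3; hence (6,3) = 6.
Row 6 now contains 6; hence (6,5) = 5.
5 is placed in column 6, leaving (6,6) = 3.
Row 1 now contains 4, leaving (1,4) = 6.
Cage i needs two cells with sum 10, so (2,4) = 4.
3 is placed in column 5, so (2,5) = 6.
Column 3 already has 6, which forces (3,3) = 5.
The two cells of cage e must have sum 7, leaving (3,5) = 1.
The 3 cells of cage d must have product 48, which forces (6,1) = 4.
Row 6 now contains 3, leaving (6,2) = 1.
Row 6 now contains 1; hence (6,4) = 2.
Row 1 now contains 6, so (1,1) = 3.
Cage j needs sum 13, which forces (1,2) = 5.
Row 2 now contains 4, leaving (2,1) = 5.
Row 2 now contains 6, so (2,2) = 3.
Column 1 now contains 4, which forces (3,1) = 6.
The 4 cells of cage k must have sum 18; hence (3,2) = 4.
The two cells of cage a must have sum 3; hence (4,1) = 1.
1 is placed in column 2, so (4,2) = 2.
Column 1 now contains 6, so (5,1) = 2.
2 is placed in column 2, so (5,2) = 6.
2 is placed in column 4, so (5,4) = 1.
The full grid is 3 5 1 6 2 4 / 5 3 2 4 6 1 / 6 4 5 3 1 2 / 1 2 4 5 3 6 / 2 6 3 1 4 5 / 4 1 6 2 5 3.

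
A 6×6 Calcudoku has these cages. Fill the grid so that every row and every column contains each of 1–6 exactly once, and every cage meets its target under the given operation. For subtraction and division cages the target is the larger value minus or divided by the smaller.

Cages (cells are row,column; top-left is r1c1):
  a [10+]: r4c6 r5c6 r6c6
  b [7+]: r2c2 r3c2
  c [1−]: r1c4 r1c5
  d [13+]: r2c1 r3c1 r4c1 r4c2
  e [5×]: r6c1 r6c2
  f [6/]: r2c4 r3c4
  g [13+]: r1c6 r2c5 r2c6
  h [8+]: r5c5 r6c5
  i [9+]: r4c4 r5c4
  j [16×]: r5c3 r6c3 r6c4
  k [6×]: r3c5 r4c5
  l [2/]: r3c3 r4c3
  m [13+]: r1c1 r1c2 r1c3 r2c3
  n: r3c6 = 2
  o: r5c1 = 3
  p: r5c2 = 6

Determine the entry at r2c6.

N is a freebie, leaving r3c6 = 2.
Cage o is given, which forces r5c1 = 3.
P is a freebie, which forces r5c2 = 6.
Row 5 needs a 1, and only r5c6 is open for it.
Row 6 needs a 2, and only r6c4 is open for it.
The 3 cells of cage j must have product 16, leaving r5c3 = 2.
2 is placed in row 5, leaving r5c5 = 5.
Cage j has product 16; hence r6c3 = 4.
The two cells of cage i must have sum 9, which forces r4c4 = 5.
5 is placed in row 5, leaving r5c4 = 4.
The two cells of cage h must have sum 8, which forces r6c5 = 3.
Row 6 needs a 6, and only r6c6 is open for it.
Cage a needs sum 10; hence r4c6 = 3.
Column 6 now contains 3, which forces r1c6 = 4.
Cage g has sum 13, so r2c5 = 4.
Cage g needs sum 13, so r2c6 = 5.
Cage l's pair has quotient 2, so r3c3 = 3.
Row 4 now contains 3, leaving r4c3 = 6.
Row 4 already has 6; hence r4c5 = 1.
Cage m needs sum 13, leaving r1c1 = 6.
Cage m has sum 13, which forces r1c2 = 1.
Cage m needs sum 13; hence r1c3 = 5.
Row 1 now contains 1, leaving r1c4 = 3.
Row 1 now contains 4; hence r1c5 = 2.
Column 3 now contains 6, which forces r2c3 = 1.
Row 2 already has 1, leaving r2c4 = 6.
Column 4 now contains 6; hence r3c4 = 1.
Column 5 already has 1, leaving r3c5 = 6.
Column 2 now contains 1, so r6c2 = 5.
Row 2 already has 1, leaving r2c1 = 2.
The two cells of cage b must have sum 7, leaving r2c2 = 3.
1 is placed in row 3, so r3c1 = 5.
Column 2 now contains 5, leaving r3c2 = 4.
Cage d needs sum 13, so r4c1 = 4.
Cage d has sum 13; hence r4c2 = 2.
Row 6 now contains 5; hence r6c1 = 1.
Filled in: 6 1 5 3 2 4 / 2 3 1 6 4 5 / 5 4 3 1 6 2 / 4 2 6 5 1 3 / 3 6 2 4 5 1 / 1 5 4 2 3 6.

5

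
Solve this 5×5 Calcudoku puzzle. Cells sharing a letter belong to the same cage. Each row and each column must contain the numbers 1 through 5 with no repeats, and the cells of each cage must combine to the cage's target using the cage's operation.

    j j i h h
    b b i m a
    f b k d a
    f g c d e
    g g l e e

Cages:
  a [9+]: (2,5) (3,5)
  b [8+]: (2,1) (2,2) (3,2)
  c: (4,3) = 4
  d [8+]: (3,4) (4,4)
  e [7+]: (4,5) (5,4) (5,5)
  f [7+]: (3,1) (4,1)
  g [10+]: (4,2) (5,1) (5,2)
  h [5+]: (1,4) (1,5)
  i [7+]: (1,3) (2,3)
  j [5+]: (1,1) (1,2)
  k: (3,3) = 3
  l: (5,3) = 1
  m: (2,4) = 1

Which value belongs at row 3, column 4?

5

Cage m is a single given cell; hence (2,4) = 1.
K is a freebie, which forces (3,3) = 3.
3 is placed in row 3; hence (3,4) = 5.
Row 3 now contains 5; hence (3,5) = 4.
Cage c is given, so (4,3) = 4.
Column 4 already has 5; hence (4,4) = 3.
L is a freebie; hence (5,3) = 1.
4 is placed in column 5, which forces (2,5) = 5.
Row 3 already has 4, which forces (3,1) = 2.
Row 3 now contains 2; hence (3,2) = 1.
Cage f's pair has sum 7, so (4,1) = 5.
5 is placed in row 4; hence (4,2) = 2.
Row 4 now contains 2, so (4,5) = 1.
Cage j needs two cells with sum 5, which forces (1,1) = 1.
The two cells of cage j must have sum 5; hence (1,2) = 4.
Cage i needs two cells with sum 7; hence (1,3) = 5.
The two cells of cage h must have sum 5; hence (1,4) = 2.
1 is placed in column 5, so (1,5) = 3.
4 is placed in column 2, which forces (2,2) = 3.
Row 2 now contains 5, which forces (2,3) = 2.
Cage g needs sum 10, so (5,1) = 3.
The 3 cells of cage g must have sum 10, leaving (5,2) = 5.
Cage e has sum 7, which forces (5,4) = 4.
The 3 cells of cage e must have sum 7, so (5,5) = 2.
Row 2 now contains 3, leaving (2,1) = 4.
The full grid is 1 4 5 2 3 / 4 3 2 1 5 / 2 1 3 5 4 / 5 2 4 3 1 / 3 5 1 4 2.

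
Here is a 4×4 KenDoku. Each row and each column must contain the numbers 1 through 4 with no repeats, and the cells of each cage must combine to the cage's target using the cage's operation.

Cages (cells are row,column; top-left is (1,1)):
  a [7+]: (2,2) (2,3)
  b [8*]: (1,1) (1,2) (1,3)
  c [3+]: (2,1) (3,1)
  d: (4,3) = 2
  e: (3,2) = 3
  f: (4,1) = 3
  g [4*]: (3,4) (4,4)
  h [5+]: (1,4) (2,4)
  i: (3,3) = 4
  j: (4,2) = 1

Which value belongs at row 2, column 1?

Cage e is a single given cell, leaving (3,2) = 3.
Cage i is a single given cell, which forces (3,3) = 4.
Row 3 now contains 4; hence (3,4) = 1.
F is a freebie, so (4,1) = 3.
Cage j is a single given cell, so (4,2) = 1.
Cage d is a single given cell; hence (4,3) = 2.
Column 4 now contains 1, leaving (4,4) = 4.
Column 3 already has 2; hence (1,3) = 1.
Cage c's pair has sum 3; hence (2,1) = 1.
3 is placed in column 2, so (2,2) = 4.
Column 3 now contains 4, leaving (2,3) = 3.
Row 2 already has 3, which forces (2,4) = 2.
Row 3 now contains 1; hence (3,1) = 2.
Column 1 now contains 2, so (1,1) = 4.
4 is placed in column 2; hence (1,2) = 2.
Column 4 already has 2, leaving (1,4) = 3.
The full grid is 4 2 1 3 / 1 4 3 2 / 2 3 4 1 / 3 1 2 4.

1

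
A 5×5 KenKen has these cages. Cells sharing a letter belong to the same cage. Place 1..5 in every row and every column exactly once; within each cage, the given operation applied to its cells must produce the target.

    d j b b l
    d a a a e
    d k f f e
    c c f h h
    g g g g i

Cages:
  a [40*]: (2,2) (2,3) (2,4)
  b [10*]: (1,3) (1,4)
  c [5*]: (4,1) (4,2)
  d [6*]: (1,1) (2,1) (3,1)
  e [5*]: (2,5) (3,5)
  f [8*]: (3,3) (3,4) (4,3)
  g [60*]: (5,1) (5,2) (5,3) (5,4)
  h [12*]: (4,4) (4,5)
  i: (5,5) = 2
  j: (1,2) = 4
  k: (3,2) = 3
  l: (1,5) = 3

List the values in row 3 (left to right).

Cage j is a single given cell; hence (1,2) = 4.
Cage l is given; hence (1,5) = 3.
Cage k is given, so (3,2) = 3.
Column 5 now contains 3; hence (4,5) = 4.
Cage i is a single given cell; hence (5,5) = 2.
Cage d has product 6; hence (2,1) = 3.
4 is placed in row 4; hence (4,4) = 3.
The 4 cells of cage g must have product 60, leaving (5,3) = 3.
The only place for 1 in row 1 is (1,1).
1 is placed in column 1, which forces (3,1) = 2.
1 is placed in column 1; hence (4,1) = 5.
The two cells of cage c must have product 5; hence (4,2) = 1.
Row 4 already has 1; hence (4,3) = 2.
Column 1 already has 5, leaving (5,1) = 4.
Column 2 now contains 1, which forces (5,2) = 5.
Row 5 now contains 5, so (5,4) = 1.
Column 3 already has 2, so (1,3) = 5.
Cage b's pair has product 10; hence (1,4) = 2.
Column 2 already has 5; hence (2,2) = 2.
Column 3 now contains 5; hence (2,3) = 4.
4 is placed in row 2, which forces (2,4) = 5.
5 is placed in row 2, which forces (2,5) = 1.
Cage f needs product 8; hence (3,3) = 1.
1 is placed in column 4, which forces (3,4) = 4.
Column 5 now contains 1, which forces (3,5) = 5.
Completed grid: 1 4 5 2 3 / 3 2 4 5 1 / 2 3 1 4 5 / 5 1 2 3 4 / 4 5 3 1 2.

2 3 1 4 5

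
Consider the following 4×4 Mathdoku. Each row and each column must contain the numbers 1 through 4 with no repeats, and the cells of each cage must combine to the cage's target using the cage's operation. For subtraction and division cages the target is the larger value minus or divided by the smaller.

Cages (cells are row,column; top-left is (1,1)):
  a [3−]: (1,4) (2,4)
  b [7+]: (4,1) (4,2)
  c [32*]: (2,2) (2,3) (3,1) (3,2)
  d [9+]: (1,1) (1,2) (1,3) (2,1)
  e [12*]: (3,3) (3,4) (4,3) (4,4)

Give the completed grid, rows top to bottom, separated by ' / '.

2 1 3 4 / 3 2 4 1 / 1 4 2 3 / 4 3 1 2

The only place for 3 in row 2 is (2,1).
Column 1 now contains 3, leaving (4,1) = 4.
Cage b's pair has sum 7, so (4,2) = 3.
Cage d has sum 9, so (1,3) = 3.
The 4 cells of cage c must have product 32; hence (2,3) = 4.
4 is placed in row 2, so (2,4) = 1.
The 4 cells of cage c must have product 32, so (3,2) = 4.
Column 3 already has 3, leaving (3,3) = 2.
2 is placed in row 3; hence (3,4) = 3.
Column 3 now contains 2, leaving (4,3) = 1.
1 is placed in column 4; hence (4,4) = 2.
1 is placed in column 4, which forces (1,4) = 4.
1 is placed in row 2; hence (2,2) = 2.
2 is placed in row 3, which forces (3,1) = 1.
1 is placed in column 1; hence (1,1) = 2.
Column 2 now contains 2; hence (1,2) = 1.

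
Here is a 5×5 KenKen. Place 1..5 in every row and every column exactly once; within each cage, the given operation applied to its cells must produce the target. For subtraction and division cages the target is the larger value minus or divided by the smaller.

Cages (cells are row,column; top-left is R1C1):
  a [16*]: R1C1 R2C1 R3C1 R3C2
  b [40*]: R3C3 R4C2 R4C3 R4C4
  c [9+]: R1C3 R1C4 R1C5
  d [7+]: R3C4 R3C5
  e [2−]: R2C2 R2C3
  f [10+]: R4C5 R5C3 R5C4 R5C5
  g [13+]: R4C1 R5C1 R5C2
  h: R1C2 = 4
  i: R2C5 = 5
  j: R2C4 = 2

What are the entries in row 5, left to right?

3 5 4 1 2

H is a freebie, leaving R1C2 = 4.
Cage j is given, so R2C4 = 2.
I is a freebie; hence R2C5 = 5.
Cage a has product 16; hence R3C2 = 2.
Column 2 already has 4; hence R5C2 = 5.
The 4 cells of cage a must have product 16, which forces R1C1 = 2.
Cage g has sum 13; hence R4C1 = 5.
5 is placed in column 2; hence R4C2 = 1.
Cage b has product 40, so R4C3 = 2.
Row 4 already has 5, leaving R4C4 = 4.
Row 4 already has 4; hence R4C5 = 3.
5 is placed in row 5, which forces R5C1 = 3.
Row 5 already has 3, which forces R5C4 = 1.
Column 5 now contains 3; hence R1C5 = 1.
1 is placed in column 2, which forces R2C2 = 3.
Cage e needs two cells with difference 2, leaving R2C3 = 1.
Cage b needs product 40, which forces R3C3 = 5.
4 is placed in column 4, leaving R3C4 = 3.
Column 5 now contains 3, so R3C5 = 4.
Row 5 now contains 1, leaving R5C3 = 4.
Cage f has sum 10; hence R5C5 = 2.
Column 3 already has 5; hence R1C3 = 3.
3 is placed in column 4, so R1C4 = 5.
1 is placed in row 2, which forces R2C1 = 4.
Row 3 now contains 4; hence R3C1 = 1.
Completed grid: 2 4 3 5 1 / 4 3 1 2 5 / 1 2 5 3 4 / 5 1 2 4 3 / 3 5 4 1 2.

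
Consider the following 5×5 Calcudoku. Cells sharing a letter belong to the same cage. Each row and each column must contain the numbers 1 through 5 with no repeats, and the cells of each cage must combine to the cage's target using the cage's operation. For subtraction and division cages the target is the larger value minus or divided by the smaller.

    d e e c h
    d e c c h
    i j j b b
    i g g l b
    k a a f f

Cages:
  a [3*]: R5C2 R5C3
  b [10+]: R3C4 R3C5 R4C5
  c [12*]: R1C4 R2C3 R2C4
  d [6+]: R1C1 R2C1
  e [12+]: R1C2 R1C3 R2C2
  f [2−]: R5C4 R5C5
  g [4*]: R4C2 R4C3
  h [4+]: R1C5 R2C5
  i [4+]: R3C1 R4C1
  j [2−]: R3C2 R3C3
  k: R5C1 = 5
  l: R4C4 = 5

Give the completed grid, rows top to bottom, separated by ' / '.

4 2 5 1 3 / 2 5 3 4 1 / 1 4 2 3 5 / 3 1 4 5 2 / 5 3 1 2 4

L is a freebie, which forces R4C4 = 5.
K is a freebie, leaving R5C1 = 5.
Row 2 needs a 5, and only R2C2 is open for it.
In row 1, 5 can only go at R1C3, so R1C3 = 5.
The 3 cells of cage e must have sum 12, which forces R1C2 = 2.
2 is placed in row 1, which forces R1C1 = 4.
The two cells of cage d must have sum 6; hence R2C1 = 2.
In row 3, 5 can only go at R3C5, so R3C5 = 5.
The only place for 2 in row 4 is R4C5.
The 3 cells of cage b must have sum 10, which forces R3C4 = 3.
Column 4 already has 3, which forces R1C4 = 1.
1 is placed in row 1, leaving R1C5 = 3.
Cage c has product 12, so R2C3 = 3.
Cage c has product 12; hence R2C4 = 4.
Column 5 now contains 3, so R2C5 = 1.
Row 3 now contains 3, which forces R3C1 = 1.
Cage j needs two cells with difference 2; hence R3C2 = 4.
Cage j needs two cells with difference 2, so R3C3 = 2.
The two cells of cage i must have sum 4, so R4C1 = 3.
Column 2 already has 4, which forces R4C2 = 1.
1 is placed in row 4, leaving R4C3 = 4.
1 is placed in column 2, leaving R5C2 = 3.
3 is placed in column 3; hence R5C3 = 1.
Column 4 now contains 1, which forces R5C4 = 2.
Column 5 now contains 3, which forces R5C5 = 4.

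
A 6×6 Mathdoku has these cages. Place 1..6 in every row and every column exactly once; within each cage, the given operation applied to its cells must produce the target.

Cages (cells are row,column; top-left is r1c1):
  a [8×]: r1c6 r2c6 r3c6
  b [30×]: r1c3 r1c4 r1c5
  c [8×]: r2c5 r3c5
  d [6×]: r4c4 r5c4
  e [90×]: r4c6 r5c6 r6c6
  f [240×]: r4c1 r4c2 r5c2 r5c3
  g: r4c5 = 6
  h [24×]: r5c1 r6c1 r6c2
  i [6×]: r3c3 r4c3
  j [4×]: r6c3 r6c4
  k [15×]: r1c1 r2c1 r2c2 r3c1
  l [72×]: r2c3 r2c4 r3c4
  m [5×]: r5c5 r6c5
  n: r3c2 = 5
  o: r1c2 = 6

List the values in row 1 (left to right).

1 6 2 5 3 4

Cage o is given; hence r1c2 = 6.
The 4 cells of cage k must have product 15; hence r2c2 = 1.
N is a freebie, leaving r3c2 = 5.
G is a freebie, leaving r4c5 = 6.
In row 1, 4 can only go at r1c6, so r1c6 = 4.
4 is placed in column 6; hence r2c6 = 2.
Cage a has product 8, so r3c6 = 1.
The 4 cells of cage k must have product 15, which forces r1c1 = 1.
Cage k needs product 15; hence r2c1 = 5.
Row 2 already has 2, so r2c5 = 4.
1 is placed in row 3; hence r3c1 = 3.
Cage c needs two cells with product 8, so r3c5 = 2.
5 is placed in column 1, leaving r4c1 = 4.
Row 3 already has 2; hence r3c3 = 6.
Cage l has product 72, which forces r3c4 = 4.
Cage f has product 240, so r4c2 = 3.
Cage i needs two cells with product 6, which forces r4c3 = 1.
Row 4 now contains 1, so r4c4 = 2.
Row 4 now contains 3, so r4c6 = 5.
The 3 cells of cage h must have product 24, which forces r5c1 = 2.
Cage f needs product 240, so r5c2 = 4.
Cage f needs product 240; hence r5c3 = 5.
5 is placed in row 5, which forces r5c5 = 1.
Cage h has product 24, so r6c1 = 6.
The 3 cells of cage h must have product 24, which forces r6c2 = 2.
1 is placed in column 3, which forces r6c3 = 4.
4 is placed in column 4, which forces r6c4 = 1.
1 is placed in column 5, so r6c5 = 5.
Row 6 already has 6; hence r6c6 = 3.
Cage b has product 30, which forces r1c3 = 2.
Cage b needs product 30, so r1c4 = 5.
Column 5 now contains 5, so r1c5 = 3.
Column 3 already has 6; hence r2c3 = 3.
Cage l has product 72, so r2c4 = 6.
Cage d's pair has product 6, which forces r5c4 = 3.
Column 6 already has 3, leaving r5c6 = 6.
The full grid is 1 6 2 5 3 4 / 5 1 3 6 4 2 / 3 5 6 4 2 1 / 4 3 1 2 6 5 / 2 4 5 3 1 6 / 6 2 4 1 5 3.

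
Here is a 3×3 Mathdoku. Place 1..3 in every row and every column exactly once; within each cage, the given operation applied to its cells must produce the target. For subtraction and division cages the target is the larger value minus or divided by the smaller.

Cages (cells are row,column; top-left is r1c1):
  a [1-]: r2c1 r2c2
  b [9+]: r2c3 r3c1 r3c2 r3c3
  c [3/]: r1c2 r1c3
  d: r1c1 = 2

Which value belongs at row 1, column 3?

1

Cage d is a single given cell, so r1c1 = 2.
Cage b needs sum 9, which forces r2c3 = 3.
Cage c needs two cells with quotient 3, so r1c2 = 3.
Column 3 already has 3, leaving r1c3 = 1.
Row 2 now contains 3, so r2c1 = 1.
The two cells of cage a must have difference 1; hence r2c2 = 2.
Column 1 already has 1, which forces r3c1 = 3.
Column 2 already has 2, which forces r3c2 = 1.
Column 3 already has 1, which forces r3c3 = 2.
Completed grid: 2 3 1 / 1 2 3 / 3 1 2.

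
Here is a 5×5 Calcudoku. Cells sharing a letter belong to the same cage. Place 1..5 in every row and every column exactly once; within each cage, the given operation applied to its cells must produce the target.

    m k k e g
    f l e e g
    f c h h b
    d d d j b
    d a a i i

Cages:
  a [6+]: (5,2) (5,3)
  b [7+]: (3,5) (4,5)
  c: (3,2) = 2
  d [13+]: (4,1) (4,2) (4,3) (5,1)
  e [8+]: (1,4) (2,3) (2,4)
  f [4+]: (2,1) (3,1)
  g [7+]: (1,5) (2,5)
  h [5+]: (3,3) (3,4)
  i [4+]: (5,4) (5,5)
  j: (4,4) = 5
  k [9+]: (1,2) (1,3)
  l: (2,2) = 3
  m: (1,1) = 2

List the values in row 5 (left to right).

Cage m is given, which forces (1,1) = 2.
Cage l is a single given cell; hence (2,2) = 3.
Cage c is a single given cell, leaving (3,2) = 2.
Cage j is a single given cell; hence (4,4) = 5.
Row 2 now contains 3, leaving (2,1) = 1.
Cage f needs two cells with sum 4; hence (3,1) = 3.
Column 1 now contains 3, leaving (4,1) = 4.
Row 4 already has 4; hence (4,2) = 1.
Column 1 already has 4, leaving (5,1) = 5.
Row 5 already has 5; hence (5,2) = 4.
4 is placed in column 2, so (1,2) = 5.
Cage k needs two cells with sum 9, which forces (1,3) = 4.
Cage e needs sum 8; hence (1,4) = 1.
Row 1 already has 5, leaving (1,5) = 3.
Cage e needs sum 8, which forces (2,3) = 5.
Cage e needs sum 8, leaving (2,4) = 2.
Row 2 now contains 2, so (2,5) = 4.
Column 3 already has 4, so (3,3) = 1.
Column 4 now contains 1; hence (3,4) = 4.
Column 5 already has 4, which forces (3,5) = 5.
Cage d has sum 13, leaving (4,3) = 3.
3 is placed in column 5, leaving (4,5) = 2.
The two cells of cage a must have sum 6, leaving (5,3) = 2.
Column 4 now contains 1, which forces (5,4) = 3.
3 is placed in column 5, which forces (5,5) = 1.
Completed grid: 2 5 4 1 3 / 1 3 5 2 4 / 3 2 1 4 5 / 4 1 3 5 2 / 5 4 2 3 1.

5 4 2 3 1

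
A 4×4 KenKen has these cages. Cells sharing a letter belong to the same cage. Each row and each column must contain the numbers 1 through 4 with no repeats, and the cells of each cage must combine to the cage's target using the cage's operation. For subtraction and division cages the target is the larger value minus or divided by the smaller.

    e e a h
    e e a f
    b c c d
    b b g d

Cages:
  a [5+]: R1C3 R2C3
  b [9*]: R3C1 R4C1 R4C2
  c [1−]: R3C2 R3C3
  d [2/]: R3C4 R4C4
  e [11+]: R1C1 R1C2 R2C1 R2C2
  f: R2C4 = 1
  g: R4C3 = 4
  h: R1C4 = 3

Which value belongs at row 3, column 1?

3

Cage h is a single given cell, so R1C4 = 3.
F is a freebie, which forces R2C4 = 1.
Cage b needs product 9, leaving R3C1 = 3.
The 3 cells of cage b must have product 9, which forces R4C1 = 1.
Cage b has product 9, leaving R4C2 = 3.
G is a freebie; hence R4C3 = 4.
Row 4 already has 4, so R4C4 = 2.
Cage e has sum 11; hence R1C1 = 4.
Cage e needs sum 11; hence R1C2 = 1.
Cage a's pair has sum 5; hence R1C3 = 2.
Cage e has sum 11; hence R2C1 = 2.
Cage e has sum 11, leaving R2C2 = 4.
Cage a's pair has sum 5, leaving R2C3 = 3.
Column 2 now contains 1; hence R3C2 = 2.
Column 3 already has 2; hence R3C3 = 1.
2 is placed in column 4; hence R3C4 = 4.
The full grid is 4 1 2 3 / 2 4 3 1 / 3 2 1 4 / 1 3 4 2.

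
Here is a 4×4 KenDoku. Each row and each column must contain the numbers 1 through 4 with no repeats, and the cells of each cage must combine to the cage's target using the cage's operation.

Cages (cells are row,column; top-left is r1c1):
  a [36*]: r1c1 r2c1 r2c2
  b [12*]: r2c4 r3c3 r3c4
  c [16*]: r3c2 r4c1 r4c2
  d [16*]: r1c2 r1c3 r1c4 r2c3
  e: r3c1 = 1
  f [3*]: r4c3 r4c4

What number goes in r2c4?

1

Cage a needs product 36; hence r1c1 = 3.
The 3 cells of cage a must have product 36, which forces r2c1 = 4.
Cage a has product 36; hence r2c2 = 3.
Cage d needs product 16, which forces r2c3 = 2.
Row 2 already has 2; hence r2c4 = 1.
E is a freebie, so r3c1 = 1.
Column 1 already has 4, leaving r4c1 = 2.
Column 4 already has 1, leaving r4c4 = 3.
Cage c has product 16, leaving r3c2 = 2.
The 3 cells of cage b must have product 12, so r3c3 = 3.
Column 4 already has 3, which forces r3c4 = 4.
The 3 cells of cage c must have product 16, leaving r4c2 = 4.
3 is placed in row 4, so r4c3 = 1.
Column 2 now contains 4, so r1c2 = 1.
1 is placed in column 3, which forces r1c3 = 4.
4 is placed in column 4, which forces r1c4 = 2.
Filled in: 3 1 4 2 / 4 3 2 1 / 1 2 3 4 / 2 4 1 3.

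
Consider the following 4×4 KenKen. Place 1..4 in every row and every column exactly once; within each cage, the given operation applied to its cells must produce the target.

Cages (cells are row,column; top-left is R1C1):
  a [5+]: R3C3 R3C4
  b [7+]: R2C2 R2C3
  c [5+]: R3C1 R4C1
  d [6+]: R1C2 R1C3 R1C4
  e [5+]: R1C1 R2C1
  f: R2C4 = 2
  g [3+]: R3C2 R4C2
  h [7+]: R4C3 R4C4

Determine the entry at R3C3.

F is a freebie, so R2C4 = 2.
The only place for 4 in row 1 is R1C1.
The two cells of cage e must have sum 5, which forces R2C1 = 1.
In row 4, 1 can only go at R4C2, so R4C2 = 1.
Column 2 already has 1, so R3C2 = 2.
Column 2 now contains 2, so R1C2 = 3.
Cage d has sum 6, which forces R1C3 = 2.
Cage d has sum 6; hence R1C4 = 1.
Column 2 now contains 3, leaving R2C2 = 4.
Row 2 now contains 4, so R2C3 = 3.
2 is placed in row 3, so R3C1 = 3.
1 is placed in column 4; hence R3C4 = 4.
Cage c's pair has sum 5, leaving R4C1 = 2.
Column 3 already has 3, which forces R4C3 = 4.
4 is placed in column 4, which forces R4C4 = 3.
Row 3 now contains 4, which forces R3C3 = 1.
The full grid is 4 3 2 1 / 1 4 3 2 / 3 2 1 4 / 2 1 4 3.

1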